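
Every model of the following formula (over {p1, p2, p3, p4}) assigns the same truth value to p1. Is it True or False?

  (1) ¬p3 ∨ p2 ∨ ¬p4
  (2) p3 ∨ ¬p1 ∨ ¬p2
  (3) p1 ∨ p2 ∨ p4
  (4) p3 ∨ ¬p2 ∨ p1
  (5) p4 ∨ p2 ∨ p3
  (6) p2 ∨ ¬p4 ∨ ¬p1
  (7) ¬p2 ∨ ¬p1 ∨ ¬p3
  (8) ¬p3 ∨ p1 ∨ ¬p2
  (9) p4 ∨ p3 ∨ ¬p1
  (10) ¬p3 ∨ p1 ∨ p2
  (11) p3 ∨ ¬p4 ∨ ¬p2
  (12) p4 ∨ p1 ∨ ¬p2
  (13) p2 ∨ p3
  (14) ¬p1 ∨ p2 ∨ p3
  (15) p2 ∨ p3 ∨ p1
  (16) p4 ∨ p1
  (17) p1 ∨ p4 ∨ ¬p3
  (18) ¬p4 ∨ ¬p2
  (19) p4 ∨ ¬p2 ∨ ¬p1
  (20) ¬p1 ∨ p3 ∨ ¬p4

Suppose p1 = False.
The clause (p4) is unit, so p4 = True.
The clause (¬p2) is unit, so p2 = False.
The clause (¬p3) is unit, so p3 = False.
But (p3) is also a unit clause — contradiction.
So every satisfying assignment has p1 = True.

True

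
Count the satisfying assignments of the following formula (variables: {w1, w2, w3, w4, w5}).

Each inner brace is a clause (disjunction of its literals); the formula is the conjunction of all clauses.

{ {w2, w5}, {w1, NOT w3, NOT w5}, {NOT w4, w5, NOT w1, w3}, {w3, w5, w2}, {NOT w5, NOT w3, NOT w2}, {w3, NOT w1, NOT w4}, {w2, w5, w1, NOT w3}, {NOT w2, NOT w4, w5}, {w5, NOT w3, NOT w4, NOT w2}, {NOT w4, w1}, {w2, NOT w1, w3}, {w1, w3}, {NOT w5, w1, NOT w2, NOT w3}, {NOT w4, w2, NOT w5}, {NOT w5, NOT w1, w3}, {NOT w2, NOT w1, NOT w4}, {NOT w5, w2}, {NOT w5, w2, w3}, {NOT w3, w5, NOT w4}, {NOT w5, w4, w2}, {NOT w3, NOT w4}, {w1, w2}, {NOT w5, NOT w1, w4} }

3

There are 2^5 = 32 truth assignments over (w1, w2, w3, w4, w5).
Split on w5. With w5 = true, the clauses containing w5 are satisfied and NOT w5 drops from the rest; 0 of the 2^4 = 16 assignments to the other variables satisfy what remains.
With w5 = false, by the same count on the reduced clause set, 3 assignments work.
(One model: w1=F, w2=T, w3=T, w4=F, w5=F.)
Total: 0 + 3 = 3.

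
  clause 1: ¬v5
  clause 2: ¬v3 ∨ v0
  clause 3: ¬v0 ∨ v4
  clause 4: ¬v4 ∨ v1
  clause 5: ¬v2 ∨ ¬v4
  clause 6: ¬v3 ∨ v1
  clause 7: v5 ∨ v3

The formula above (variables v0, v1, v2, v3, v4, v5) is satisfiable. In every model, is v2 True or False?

Suppose v2 = True.
The clause (¬v5) is unit, so v5 = False.
The clause (¬v4) is unit, so v4 = False.
The clause (¬v0) is unit, so v0 = False.
The clause (¬v3) is unit, so v3 = False.
Now (v3) is unsatisfied and unit — conflict.
So every satisfying assignment has v2 = False.

False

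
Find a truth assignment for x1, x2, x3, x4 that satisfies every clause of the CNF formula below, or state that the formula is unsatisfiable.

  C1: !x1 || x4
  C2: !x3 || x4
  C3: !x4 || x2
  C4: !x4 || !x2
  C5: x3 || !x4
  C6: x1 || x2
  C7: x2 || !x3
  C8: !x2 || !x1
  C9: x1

The clause (x1) is unit, so x1 = true.
The clause (x4) is unit, so x4 = true.
The clause (x2) is unit, so x2 = true.
But (!x2) is also a unit clause — contradiction.

UNSATISFIABLE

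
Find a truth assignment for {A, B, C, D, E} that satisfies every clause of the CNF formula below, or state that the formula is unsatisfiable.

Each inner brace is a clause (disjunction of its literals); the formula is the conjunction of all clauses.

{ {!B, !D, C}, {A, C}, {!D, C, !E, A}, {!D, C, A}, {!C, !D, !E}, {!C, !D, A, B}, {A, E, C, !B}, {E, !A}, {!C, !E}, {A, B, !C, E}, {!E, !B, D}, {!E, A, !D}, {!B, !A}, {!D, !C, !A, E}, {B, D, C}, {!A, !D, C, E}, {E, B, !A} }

A=false; B=true; C=true; D=true; E=false

Case A = false:
From the singleton clause (C), C = true.
From the singleton clause (!E), E = false.
From the singleton clause (B), B = true.
All clauses hold; D can take either value.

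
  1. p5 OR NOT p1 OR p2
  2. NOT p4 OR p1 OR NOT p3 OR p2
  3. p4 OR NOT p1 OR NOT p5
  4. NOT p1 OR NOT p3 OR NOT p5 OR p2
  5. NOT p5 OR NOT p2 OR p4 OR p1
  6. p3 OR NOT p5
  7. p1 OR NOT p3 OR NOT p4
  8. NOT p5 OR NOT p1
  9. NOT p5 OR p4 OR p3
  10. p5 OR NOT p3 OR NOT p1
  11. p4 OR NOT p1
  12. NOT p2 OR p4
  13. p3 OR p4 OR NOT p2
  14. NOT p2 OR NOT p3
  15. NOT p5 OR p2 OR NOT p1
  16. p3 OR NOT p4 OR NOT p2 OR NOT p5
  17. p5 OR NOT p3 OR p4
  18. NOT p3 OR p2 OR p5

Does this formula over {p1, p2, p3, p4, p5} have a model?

Yes

Case p3 = false:
From the singleton clause (NOT p5), p5 = false.
Case p1 = false:
Case p2 = false:
Every clause is now satisfied; p4 is unconstrained.
A satisfying assignment: p1: false; p2: false; p3: false; p4: false; p5: false.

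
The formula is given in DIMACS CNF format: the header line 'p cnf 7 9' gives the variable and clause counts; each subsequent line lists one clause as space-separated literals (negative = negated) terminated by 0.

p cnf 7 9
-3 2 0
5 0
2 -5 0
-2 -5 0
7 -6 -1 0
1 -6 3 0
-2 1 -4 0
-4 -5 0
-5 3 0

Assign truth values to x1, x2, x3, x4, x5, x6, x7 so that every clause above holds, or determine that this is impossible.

The clause (x5) is unit, so x5 = True.
The clause (x2) is unit, so x2 = True.
Now (¬x2) is unsatisfied and unit — conflict.

UNSATISFIABLE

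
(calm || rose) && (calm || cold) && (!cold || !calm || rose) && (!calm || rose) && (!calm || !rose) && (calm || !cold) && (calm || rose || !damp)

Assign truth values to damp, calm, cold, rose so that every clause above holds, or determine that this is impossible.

UNSATISFIABLE

Branch on calm: set calm = true.
(rose) alone gives rose = true.
But (!rose) is also a unit clause — contradiction.
Backtrack on calm: now try calm = false.
(rose) alone gives rose = true.
(cold) alone gives cold = true.
But (!cold) is also a unit clause — contradiction.
Both values of calm lead to a conflict.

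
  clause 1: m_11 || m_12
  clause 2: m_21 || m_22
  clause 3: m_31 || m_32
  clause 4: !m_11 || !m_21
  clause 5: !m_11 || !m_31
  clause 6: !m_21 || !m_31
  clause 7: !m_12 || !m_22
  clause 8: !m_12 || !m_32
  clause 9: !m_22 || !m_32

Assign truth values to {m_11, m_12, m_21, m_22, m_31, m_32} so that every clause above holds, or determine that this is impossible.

UNSATISFIABLE

Try m_11 = true.
The clause (!m_21) is unit, so m_21 = false.
The clause (m_22) is unit, so m_22 = true.
The clause (!m_31) is unit, so m_31 = false.
The clause (m_32) is unit, so m_32 = true.
Now (!m_32) is unsatisfied and unit — conflict.
Undo m_11 and try m_11 = false.
The clause (m_12) is unit, so m_12 = true.
The clause (!m_22) is unit, so m_22 = false.
The clause (m_21) is unit, so m_21 = true.
The clause (!m_31) is unit, so m_31 = false.
The clause (m_32) is unit, so m_32 = true.
Now (!m_32) is unsatisfied and unit — conflict.
Both values of m_11 lead to a conflict.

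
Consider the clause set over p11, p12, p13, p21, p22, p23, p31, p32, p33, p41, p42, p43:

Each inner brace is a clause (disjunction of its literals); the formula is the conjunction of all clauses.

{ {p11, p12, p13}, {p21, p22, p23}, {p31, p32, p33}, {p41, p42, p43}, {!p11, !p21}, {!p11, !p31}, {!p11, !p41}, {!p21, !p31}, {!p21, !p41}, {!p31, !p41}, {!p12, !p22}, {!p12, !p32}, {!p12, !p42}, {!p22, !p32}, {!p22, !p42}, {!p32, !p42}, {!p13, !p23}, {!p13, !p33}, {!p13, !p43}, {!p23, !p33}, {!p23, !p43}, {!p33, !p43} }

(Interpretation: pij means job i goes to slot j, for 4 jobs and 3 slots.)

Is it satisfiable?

No, unsatisfiable

Suppose p11 = false.
Suppose p12 = true.
The clause (!p22) is unit, so p22 = false.
The clause (!p32) is unit, so p32 = false.
The clause (!p42) is unit, so p42 = false.
Suppose p21 = true.
The clause (!p31) is unit, so p31 = false.
The clause (p33) is unit, so p33 = true.
The clause (!p41) is unit, so p41 = false.
The clause (p43) is unit, so p43 = true.
But (!p43) is also a unit clause — contradiction.
Undo p21 and try p21 = false.
The clause (p23) is unit, so p23 = true.
The clause (!p13) is unit, so p13 = false.
The clause (!p33) is unit, so p33 = false.
The clause (p31) is unit, so p31 = true.
The clause (!p41) is unit, so p41 = false.
The clause (p43) is unit, so p43 = true.
But (!p43) is also a unit clause — contradiction.
Neither p21 = true nor p21 = false works.
Undo p12 and try p12 = false.
The clause (p13) is unit, so p13 = true.
The clause (!p23) is unit, so p23 = false.
The clause (!p33) is unit, so p33 = false.
The clause (!p43) is unit, so p43 = false.
Suppose p21 = true.
The clause (!p31) is unit, so p31 = false.
The clause (p32) is unit, so p32 = true.
The clause (!p41) is unit, so p41 = false.
The clause (p42) is unit, so p42 = true.
But (!p42) is also a unit clause — contradiction.
Undo p21 and try p21 = false.
The clause (p22) is unit, so p22 = true.
The clause (!p32) is unit, so p32 = false.
The clause (p31) is unit, so p31 = true.
The clause (!p41) is unit, so p41 = false.
The clause (p42) is unit, so p42 = true.
But (!p42) is also a unit clause — contradiction.
Neither p21 = true nor p21 = false works.
Neither p12 = true nor p12 = false works.
Undo p11 and try p11 = true.
The clause (!p21) is unit, so p21 = false.
The clause (!p31) is unit, so p31 = false.
The clause (!p41) is unit, so p41 = false.
Suppose p22 = true.
The clause (!p12) is unit, so p12 = false.
The clause (!p32) is unit, so p32 = false.
The clause (p33) is unit, so p33 = true.
The clause (!p42) is unit, so p42 = false.
The clause (p43) is unit, so p43 = true.
But (!p43) is also a unit clause — contradiction.
Undo p22 and try p22 = false.
The clause (p23) is unit, so p23 = true.
The clause (!p13) is unit, so p13 = false.
The clause (!p33) is unit, so p33 = false.
The clause (p32) is unit, so p32 = true.
The clause (!p12) is unit, so p12 = false.
The clause (!p42) is unit, so p42 = false.
The clause (p43) is unit, so p43 = true.
But (!p43) is also a unit clause — contradiction.
Neither p22 = true nor p22 = false works.
Neither p11 = true nor p11 = false works.
No assignment satisfies every clause.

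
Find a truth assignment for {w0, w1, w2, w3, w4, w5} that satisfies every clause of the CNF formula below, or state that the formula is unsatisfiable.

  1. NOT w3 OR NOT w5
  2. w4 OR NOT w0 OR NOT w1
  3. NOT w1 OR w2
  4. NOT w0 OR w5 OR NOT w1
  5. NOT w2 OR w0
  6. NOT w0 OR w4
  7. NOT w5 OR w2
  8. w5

(w5) alone gives w5 = true.
(NOT w3) alone gives w3 = false.
(w2) alone gives w2 = true.
(w0) alone gives w0 = true.
(w4) alone gives w4 = true.
All clauses hold; w1 can take either value.

w0 ↦ true, w1 ↦ true, w2 ↦ true, w3 ↦ false, w4 ↦ true, w5 ↦ true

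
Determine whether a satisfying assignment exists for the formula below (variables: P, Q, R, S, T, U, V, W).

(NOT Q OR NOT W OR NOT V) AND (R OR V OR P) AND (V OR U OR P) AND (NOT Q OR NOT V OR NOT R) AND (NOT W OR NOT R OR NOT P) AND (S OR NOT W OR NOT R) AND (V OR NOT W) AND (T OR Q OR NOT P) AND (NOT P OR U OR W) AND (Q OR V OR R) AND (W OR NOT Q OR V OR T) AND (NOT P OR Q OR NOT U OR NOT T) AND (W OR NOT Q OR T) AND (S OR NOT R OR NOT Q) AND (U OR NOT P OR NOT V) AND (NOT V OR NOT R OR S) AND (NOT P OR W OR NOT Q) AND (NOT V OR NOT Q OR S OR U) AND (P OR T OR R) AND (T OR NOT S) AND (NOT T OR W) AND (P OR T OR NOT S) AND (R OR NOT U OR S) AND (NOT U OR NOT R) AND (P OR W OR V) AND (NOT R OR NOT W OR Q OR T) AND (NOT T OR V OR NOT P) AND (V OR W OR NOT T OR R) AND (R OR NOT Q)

Yes

Case V = true:
Case Q = false:
Case T = true:
The clause (W) is unit, so W = true.
Case R = false:
Case P = false:
Case U = true:
The clause (S) is unit, so S = true.
Every clause now holds.
A satisfying assignment: P: false; Q: false; R: false; S: true; T: true; U: true; V: true; W: true.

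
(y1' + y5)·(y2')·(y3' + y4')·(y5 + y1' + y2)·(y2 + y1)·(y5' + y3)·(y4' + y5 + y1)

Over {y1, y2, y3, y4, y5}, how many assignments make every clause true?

1

There are 2^5 = 32 truth assignments over (y1, y2, y3, y4, y5).
Split on y3. With y3 = 1, the clauses containing y3 are satisfied and y3' drops from the rest; 1 of the 2^4 = 16 assignments to the other variables satisfy what remains.
With y3 = 0, by the same count on the reduced clause set, 0 assignments work.
(One model: y1=T, y2=F, y3=T, y4=F, y5=T.)
Total: 1 + 0 = 1.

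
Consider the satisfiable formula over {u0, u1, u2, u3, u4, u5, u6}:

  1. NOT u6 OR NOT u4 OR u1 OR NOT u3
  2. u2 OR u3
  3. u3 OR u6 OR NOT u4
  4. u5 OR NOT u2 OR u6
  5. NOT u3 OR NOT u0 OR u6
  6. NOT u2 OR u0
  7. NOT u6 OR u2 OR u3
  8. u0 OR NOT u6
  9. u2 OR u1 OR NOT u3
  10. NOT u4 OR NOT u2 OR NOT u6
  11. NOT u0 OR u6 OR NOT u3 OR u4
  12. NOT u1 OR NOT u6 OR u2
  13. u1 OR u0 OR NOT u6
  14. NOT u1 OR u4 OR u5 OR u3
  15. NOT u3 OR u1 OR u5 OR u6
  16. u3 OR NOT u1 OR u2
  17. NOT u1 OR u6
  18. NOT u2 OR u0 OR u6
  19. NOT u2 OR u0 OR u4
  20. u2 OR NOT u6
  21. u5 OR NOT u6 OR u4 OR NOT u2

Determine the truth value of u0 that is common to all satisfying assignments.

True

Suppose u0 = false.
The clause (NOT u2) is unit, so u2 = false.
The clause (u3) is unit, so u3 = true.
The clause (NOT u6) is unit, so u6 = false.
The clause (u1) is unit, so u1 = true.
Now (NOT u1) is unsatisfied and unit — conflict.
So every satisfying assignment has u0 = True.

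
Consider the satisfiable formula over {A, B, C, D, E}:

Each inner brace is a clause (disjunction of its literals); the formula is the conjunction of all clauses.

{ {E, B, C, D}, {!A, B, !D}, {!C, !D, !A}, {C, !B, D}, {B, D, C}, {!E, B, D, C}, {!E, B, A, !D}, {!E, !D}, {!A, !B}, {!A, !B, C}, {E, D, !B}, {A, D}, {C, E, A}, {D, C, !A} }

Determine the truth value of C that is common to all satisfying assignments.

Suppose C = false.
Try B = false.
The clause (D) is unit, so D = true.
The clause (!A) is unit, so A = false.
The clause (!E) is unit, so E = false.
But (E) is also a unit clause — contradiction.
That branch fails; take B = true instead.
The clause (D) is unit, so D = true.
The clause (!E) is unit, so E = false.
The clause (!A) is unit, so A = false.
But (A) is also a unit clause — contradiction.
Both values of B lead to a conflict.
So every satisfying assignment has C = True.

True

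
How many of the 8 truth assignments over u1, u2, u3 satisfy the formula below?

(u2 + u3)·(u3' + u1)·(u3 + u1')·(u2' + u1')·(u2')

1

There are 2^3 = 8 truth assignments over (u1, u2, u3).
Split on u2. With u2 = 1, the clauses containing u2 are satisfied and u2' drops from the rest; 0 of the 2^2 = 4 assignments to the other variables satisfy what remains.
With u2 = 0, by the same count on the reduced clause set, 1 assignment works.
(One model: u1=T, u2=F, u3=T.)
Total: 0 + 1 = 1.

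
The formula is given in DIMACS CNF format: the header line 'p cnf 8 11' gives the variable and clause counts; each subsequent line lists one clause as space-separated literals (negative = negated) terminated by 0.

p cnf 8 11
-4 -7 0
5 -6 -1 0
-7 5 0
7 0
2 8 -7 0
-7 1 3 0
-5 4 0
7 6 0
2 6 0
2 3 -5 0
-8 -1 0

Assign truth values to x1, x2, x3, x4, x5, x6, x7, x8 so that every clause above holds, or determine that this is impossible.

Unit clause (x7) forces x7 = True.
Unit clause (¬x4) forces x4 = False.
Unit clause (x5) forces x5 = True.
But (¬x5) is also a unit clause — contradiction.

UNSATISFIABLE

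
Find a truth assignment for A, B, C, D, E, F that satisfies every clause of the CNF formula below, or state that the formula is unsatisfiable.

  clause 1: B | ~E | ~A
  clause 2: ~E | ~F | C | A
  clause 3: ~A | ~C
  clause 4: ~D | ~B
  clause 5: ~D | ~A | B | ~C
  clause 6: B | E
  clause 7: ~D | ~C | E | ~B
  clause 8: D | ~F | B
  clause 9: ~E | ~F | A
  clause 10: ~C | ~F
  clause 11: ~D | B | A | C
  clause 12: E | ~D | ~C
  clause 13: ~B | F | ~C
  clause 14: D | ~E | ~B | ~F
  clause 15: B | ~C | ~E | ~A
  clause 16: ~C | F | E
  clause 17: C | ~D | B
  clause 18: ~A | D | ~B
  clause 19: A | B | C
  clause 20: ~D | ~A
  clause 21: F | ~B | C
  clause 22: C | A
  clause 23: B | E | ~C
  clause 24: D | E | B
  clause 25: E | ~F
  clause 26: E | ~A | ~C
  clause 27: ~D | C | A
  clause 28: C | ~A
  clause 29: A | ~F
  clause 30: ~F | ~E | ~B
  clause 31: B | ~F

Try A = 0.
The clause (C) is unit, so C = 1.
The clause (~F) is unit, so F = 0.
The clause (~B) is unit, so B = 0.
The clause (E) is unit, so E = 1.
All clauses hold; D can take either value.

A=0; B=0; C=1; D=1; E=1; F=0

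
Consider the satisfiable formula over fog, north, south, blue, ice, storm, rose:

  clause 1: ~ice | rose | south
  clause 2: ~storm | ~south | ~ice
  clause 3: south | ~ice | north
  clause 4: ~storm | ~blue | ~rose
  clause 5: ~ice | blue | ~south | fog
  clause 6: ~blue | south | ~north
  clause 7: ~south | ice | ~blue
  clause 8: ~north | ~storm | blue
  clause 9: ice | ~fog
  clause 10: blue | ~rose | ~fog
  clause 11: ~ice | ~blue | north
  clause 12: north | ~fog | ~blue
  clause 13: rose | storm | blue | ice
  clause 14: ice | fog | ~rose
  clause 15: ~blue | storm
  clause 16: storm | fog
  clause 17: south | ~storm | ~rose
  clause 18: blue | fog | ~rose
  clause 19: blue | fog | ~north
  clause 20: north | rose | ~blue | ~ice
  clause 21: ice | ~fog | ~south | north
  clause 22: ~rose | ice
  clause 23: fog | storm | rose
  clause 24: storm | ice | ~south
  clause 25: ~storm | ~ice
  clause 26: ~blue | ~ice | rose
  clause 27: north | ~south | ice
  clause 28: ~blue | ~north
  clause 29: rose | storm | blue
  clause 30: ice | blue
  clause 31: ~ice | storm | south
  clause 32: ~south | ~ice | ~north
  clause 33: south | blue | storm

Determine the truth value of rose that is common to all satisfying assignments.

False

Suppose rose = 1.
The clause (ice) is unit, so ice = 1.
The clause (~storm) is unit, so storm = 0.
The clause (~blue) is unit, so blue = 0.
The clause (~fog) is unit, so fog = 0.
But (fog) is also a unit clause — contradiction.
So every satisfying assignment has rose = False.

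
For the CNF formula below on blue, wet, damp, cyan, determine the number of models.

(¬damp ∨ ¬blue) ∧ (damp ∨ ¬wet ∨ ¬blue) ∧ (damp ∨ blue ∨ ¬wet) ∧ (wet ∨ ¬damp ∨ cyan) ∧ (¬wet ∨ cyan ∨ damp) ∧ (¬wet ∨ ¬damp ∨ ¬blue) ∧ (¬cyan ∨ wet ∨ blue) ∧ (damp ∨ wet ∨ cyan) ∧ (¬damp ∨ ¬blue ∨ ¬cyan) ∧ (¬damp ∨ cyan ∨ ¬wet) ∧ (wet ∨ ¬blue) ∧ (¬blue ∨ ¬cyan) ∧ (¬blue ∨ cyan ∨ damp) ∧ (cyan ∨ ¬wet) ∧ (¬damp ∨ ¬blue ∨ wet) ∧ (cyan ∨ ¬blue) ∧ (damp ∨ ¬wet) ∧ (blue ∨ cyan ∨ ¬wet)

There are 2^4 = 16 truth assignments over (blue, wet, damp, cyan).
Split on damp. With damp = True, the clauses containing damp are satisfied and ¬damp drops from the rest; 1 of the 2^3 = 8 assignments to the other variables satisfy what remains.
With damp = False, by the same count on the reduced clause set, 0 assignments work.
(One model: blue=F, wet=T, damp=T, cyan=T.)
Total: 1 + 0 = 1.

1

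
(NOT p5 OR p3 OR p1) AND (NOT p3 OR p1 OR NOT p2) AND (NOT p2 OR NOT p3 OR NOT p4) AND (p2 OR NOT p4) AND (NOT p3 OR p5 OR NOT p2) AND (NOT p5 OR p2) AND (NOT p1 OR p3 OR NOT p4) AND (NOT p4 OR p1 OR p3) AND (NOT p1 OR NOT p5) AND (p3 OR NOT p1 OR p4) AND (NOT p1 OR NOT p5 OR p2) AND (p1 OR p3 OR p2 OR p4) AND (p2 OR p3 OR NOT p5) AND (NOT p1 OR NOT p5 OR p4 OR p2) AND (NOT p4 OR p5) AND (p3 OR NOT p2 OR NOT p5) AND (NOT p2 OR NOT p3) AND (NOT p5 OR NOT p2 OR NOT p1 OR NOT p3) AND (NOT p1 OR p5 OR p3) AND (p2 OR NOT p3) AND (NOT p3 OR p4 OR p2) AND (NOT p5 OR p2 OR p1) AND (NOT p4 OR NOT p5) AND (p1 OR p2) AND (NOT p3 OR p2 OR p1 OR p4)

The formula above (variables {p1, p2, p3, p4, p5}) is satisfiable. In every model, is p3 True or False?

Suppose p3 = true.
(NOT p2) alone gives p2 = false.
But (p2) is also a unit clause — contradiction.
So every satisfying assignment has p3 = False.

False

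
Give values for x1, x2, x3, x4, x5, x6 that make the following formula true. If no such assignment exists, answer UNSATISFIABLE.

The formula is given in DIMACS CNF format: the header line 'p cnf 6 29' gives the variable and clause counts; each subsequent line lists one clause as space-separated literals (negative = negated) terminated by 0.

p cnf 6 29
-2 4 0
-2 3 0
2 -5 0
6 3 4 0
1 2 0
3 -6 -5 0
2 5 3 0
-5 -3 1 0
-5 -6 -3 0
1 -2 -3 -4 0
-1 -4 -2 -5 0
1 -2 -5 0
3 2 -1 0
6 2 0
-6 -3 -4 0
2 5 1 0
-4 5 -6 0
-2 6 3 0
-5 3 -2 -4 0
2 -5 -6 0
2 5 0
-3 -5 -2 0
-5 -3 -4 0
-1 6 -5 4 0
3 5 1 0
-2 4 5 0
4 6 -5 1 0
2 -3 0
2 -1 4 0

x1 ↦ True,  x2 ↦ True,  x3 ↦ True,  x4 ↦ True,  x5 ↦ False,  x6 ↦ False

Branch on x2: set x2 = True.
From the singleton clause (x4), x4 = True.
From the singleton clause (x3), x3 = True.
From the singleton clause (x1), x1 = True.
From the singleton clause (¬x5), x5 = False.
From the singleton clause (¬x6), x6 = False.
All clauses are satisfied.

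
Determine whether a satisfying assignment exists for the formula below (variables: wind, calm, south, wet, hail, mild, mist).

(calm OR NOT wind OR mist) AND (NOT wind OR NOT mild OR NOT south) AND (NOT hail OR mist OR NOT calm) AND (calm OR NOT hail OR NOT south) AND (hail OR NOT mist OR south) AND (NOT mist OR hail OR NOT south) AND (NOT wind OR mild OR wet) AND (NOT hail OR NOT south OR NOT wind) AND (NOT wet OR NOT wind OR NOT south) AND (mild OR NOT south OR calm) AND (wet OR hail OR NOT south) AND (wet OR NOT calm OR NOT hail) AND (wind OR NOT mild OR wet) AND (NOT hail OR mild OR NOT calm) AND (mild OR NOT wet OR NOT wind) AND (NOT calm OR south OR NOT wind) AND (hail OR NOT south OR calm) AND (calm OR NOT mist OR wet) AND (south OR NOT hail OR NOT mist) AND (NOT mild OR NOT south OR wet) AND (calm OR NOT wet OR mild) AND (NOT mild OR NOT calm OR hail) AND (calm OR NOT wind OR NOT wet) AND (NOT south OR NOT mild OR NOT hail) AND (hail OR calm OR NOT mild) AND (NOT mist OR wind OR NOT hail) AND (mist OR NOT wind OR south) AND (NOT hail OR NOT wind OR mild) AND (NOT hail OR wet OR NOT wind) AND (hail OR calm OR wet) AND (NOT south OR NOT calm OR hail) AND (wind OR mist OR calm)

Branch on calm: set calm = true.
Branch on hail: set hail = false.
The clause (NOT mild) is unit, so mild = false.
The clause (NOT south) is unit, so south = false.
The clause (NOT mist) is unit, so mist = false.
The clause (NOT wind) is unit, so wind = false.
No clause remains; wet is free.
A satisfying assignment: wind: false; calm: true; south: false; wet: true; hail: false; mild: false; mist: false.

Yes, satisfiable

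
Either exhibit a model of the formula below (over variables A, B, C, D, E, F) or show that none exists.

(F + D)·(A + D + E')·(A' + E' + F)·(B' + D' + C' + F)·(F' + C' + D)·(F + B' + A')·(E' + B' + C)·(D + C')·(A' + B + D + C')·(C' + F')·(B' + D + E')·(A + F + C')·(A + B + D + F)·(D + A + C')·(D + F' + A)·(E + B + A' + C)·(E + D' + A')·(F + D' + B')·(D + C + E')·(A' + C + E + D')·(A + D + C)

A: 1,  B: 1,  C: 0,  D: 0,  E: 0,  F: 1

Branch on F: set F = 1.
(C') alone gives C = 0.
Branch on E: set E = 0.
Branch on D: set D = 0.
(A) alone gives A = 1.
(B) alone gives B = 1.
All clauses are satisfied.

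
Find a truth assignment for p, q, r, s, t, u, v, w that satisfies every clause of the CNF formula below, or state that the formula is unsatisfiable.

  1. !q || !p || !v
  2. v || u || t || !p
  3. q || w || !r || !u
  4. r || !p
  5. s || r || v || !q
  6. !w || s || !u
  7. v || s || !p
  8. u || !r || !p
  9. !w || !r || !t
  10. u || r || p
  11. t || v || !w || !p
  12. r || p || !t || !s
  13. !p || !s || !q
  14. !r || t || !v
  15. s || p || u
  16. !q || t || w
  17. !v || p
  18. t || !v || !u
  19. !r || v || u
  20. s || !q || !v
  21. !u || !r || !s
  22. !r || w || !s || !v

p=false, q=false, r=false, s=false, t=false, u=true, v=false, w=false

Branch on r: set r = false.
The clause (!p) is unit, so p = false.
The clause (u) is unit, so u = true.
The clause (!v) is unit, so v = false.
Branch on s: set s = false.
The clause (!q) is unit, so q = false.
The clause (!w) is unit, so w = false.
No clause remains; t is free.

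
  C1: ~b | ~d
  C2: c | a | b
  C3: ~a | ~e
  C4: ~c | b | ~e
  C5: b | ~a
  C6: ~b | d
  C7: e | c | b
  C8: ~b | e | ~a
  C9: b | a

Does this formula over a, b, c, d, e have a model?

Try b = 0.
(~a) alone gives a = 0.
Now (a) is unsatisfied and unit — conflict.
Undo b and try b = 1.
(~d) alone gives d = 0.
Now (d) is unsatisfied and unit — conflict.
Neither b = 1 nor b = 0 works.
No assignment satisfies every clause.

Unsatisfiable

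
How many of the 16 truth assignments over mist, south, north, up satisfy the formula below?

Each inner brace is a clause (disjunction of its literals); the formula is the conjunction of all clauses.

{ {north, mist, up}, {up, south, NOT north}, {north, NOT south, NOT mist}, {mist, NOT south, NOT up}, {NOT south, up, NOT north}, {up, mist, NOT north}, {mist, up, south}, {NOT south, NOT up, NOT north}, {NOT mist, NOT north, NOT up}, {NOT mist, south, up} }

There are 2^4 = 16 truth assignments over (mist, south, north, up).
Check each against the 10 clauses (columns in the order mist, south, north, up):
  F F F F  ✗ fails (north OR mist OR up)
  F F F T  ✓ satisfies all
  F F T F  ✗ fails (up OR south OR NOT north)
  F F T T  ✓ satisfies all
  F T F F  ✗ fails (north OR mist OR up)
  F T F T  ✗ fails (mist OR NOT south OR NOT up)
  F T T F  ✗ fails (NOT south OR up OR NOT north)
  F T T T  ✗ fails (mist OR NOT south OR NOT up)
  T F F F  ✗ fails (NOT mist OR south OR up)
  T F F T  ✓ satisfies all
  T F T F  ✗ fails (up OR south OR NOT north)
  T F T T  ✗ fails (NOT mist OR NOT north OR NOT up)
  T T F F  ✗ fails (north OR NOT south OR NOT mist)
  T T F T  ✗ fails (north OR NOT south OR NOT mist)
  T T T F  ✗ fails (NOT south OR up OR NOT north)
  T T T T  ✗ fails (NOT south OR NOT up OR NOT north)
3 of the 16 rows are models.

3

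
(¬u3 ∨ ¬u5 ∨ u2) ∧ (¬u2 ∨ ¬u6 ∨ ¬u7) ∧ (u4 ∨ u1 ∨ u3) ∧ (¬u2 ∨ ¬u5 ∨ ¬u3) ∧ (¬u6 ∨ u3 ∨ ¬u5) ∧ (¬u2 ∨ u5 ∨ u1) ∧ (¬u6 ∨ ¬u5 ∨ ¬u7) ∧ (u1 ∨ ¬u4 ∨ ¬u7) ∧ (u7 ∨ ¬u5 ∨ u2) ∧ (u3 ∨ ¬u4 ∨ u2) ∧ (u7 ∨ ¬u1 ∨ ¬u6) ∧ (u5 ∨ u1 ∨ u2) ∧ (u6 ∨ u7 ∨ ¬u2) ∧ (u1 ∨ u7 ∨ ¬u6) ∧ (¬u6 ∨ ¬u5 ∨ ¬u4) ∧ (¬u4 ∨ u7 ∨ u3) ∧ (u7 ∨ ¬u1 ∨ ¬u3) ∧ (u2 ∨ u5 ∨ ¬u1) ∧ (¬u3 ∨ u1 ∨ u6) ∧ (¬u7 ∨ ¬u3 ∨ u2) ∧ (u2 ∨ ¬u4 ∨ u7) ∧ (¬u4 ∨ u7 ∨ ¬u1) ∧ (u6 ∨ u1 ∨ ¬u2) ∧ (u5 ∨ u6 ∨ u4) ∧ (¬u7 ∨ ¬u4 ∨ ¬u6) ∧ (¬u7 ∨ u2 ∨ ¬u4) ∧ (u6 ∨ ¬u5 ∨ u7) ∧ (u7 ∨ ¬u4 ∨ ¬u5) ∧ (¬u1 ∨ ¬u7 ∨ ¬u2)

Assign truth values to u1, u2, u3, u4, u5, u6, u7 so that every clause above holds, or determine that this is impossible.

u1 ↦ True; u2 ↦ False; u3 ↦ False; u4 ↦ False; u5 ↦ True; u6 ↦ False; u7 ↦ True

Try u3 = False.
Try u4 = False.
Unit clause (u1) forces u1 = True.
Try u6 = False.
Unit clause (u5) forces u5 = True.
Unit clause (u7) forces u7 = True.
Unit clause (¬u2) forces u2 = False.
Every clause now holds.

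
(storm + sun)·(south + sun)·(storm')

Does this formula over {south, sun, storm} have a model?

Yes, satisfiable

(storm') alone gives storm = 0.
(sun) alone gives sun = 1.
No clause remains; south is free.
A satisfying assignment: south=0, sun=1, storm=0.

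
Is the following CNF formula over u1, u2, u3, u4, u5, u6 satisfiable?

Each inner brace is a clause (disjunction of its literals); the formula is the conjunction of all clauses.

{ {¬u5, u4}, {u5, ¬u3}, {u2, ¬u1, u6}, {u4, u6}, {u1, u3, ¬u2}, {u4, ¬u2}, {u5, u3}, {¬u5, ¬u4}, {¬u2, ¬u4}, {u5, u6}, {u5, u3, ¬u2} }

Try u5 = False.
The clause (¬u3) is unit, so u3 = False.
Now (u3) is unsatisfied and unit — conflict.
That branch fails; take u5 = True instead.
The clause (u4) is unit, so u4 = True.
Now (¬u4) is unsatisfied and unit — conflict.
Either choice for u5 ends in contradiction.
No assignment satisfies every clause.

Unsatisfiable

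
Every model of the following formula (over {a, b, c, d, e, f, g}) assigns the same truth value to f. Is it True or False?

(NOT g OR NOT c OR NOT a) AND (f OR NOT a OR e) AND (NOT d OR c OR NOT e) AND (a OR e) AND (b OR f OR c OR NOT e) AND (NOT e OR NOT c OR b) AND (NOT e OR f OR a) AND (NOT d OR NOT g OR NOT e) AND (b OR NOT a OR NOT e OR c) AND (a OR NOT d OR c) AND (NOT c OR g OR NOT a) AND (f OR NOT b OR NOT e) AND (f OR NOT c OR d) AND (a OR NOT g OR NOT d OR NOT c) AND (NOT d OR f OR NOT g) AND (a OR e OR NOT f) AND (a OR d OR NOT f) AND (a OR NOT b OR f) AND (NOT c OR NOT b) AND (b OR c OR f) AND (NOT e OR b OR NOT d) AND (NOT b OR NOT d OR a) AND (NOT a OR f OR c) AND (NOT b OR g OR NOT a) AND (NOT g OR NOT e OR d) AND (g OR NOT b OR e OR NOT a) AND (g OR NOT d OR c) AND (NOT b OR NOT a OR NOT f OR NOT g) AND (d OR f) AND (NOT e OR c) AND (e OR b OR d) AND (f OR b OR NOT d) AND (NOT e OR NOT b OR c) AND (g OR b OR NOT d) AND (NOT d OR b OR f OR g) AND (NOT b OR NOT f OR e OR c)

True

Suppose f = false.
Unit clause (d) forces d = true.
Unit clause (NOT g) forces g = false.
Unit clause (c) forces c = true.
Unit clause (NOT a) forces a = false.
Unit clause (e) forces e = true.
Now (NOT e) is unsatisfied and unit — conflict.
So every satisfying assignment has f = True.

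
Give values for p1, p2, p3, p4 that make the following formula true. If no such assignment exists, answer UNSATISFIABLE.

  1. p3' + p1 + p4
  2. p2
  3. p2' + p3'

p1=0; p2=1; p3=0; p4=0

From the singleton clause (p2), p2 = 1.
From the singleton clause (p3'), p3 = 0.
No clause remains; p1, p4 are free.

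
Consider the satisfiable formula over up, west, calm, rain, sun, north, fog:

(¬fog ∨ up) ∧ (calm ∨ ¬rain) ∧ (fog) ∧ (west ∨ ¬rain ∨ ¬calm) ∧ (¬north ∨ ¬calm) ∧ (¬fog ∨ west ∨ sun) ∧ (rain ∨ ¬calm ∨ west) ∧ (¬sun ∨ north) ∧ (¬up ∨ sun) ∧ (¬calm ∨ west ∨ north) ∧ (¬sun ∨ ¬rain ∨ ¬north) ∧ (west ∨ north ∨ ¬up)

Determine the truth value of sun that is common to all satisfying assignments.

Suppose sun = False.
The clause (fog) is unit, so fog = True.
The clause (up) is unit, so up = True.
That conflicts with the unit clause (¬up).
So every satisfying assignment has sun = True.

True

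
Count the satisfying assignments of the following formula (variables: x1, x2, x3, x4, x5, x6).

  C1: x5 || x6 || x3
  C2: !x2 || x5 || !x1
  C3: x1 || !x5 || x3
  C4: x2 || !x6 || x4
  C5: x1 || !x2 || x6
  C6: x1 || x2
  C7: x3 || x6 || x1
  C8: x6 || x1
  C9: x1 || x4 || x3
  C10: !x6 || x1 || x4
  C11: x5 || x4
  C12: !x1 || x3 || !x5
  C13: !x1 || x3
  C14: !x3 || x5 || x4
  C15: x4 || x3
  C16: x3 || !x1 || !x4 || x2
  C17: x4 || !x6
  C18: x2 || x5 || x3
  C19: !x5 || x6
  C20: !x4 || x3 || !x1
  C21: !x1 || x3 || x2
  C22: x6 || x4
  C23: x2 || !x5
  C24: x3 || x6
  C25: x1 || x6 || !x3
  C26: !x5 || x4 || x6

There are 2^6 = 64 truth assignments over (x1, x2, x3, x4, x5, x6).
Split on x6. With x6 = true, the clauses containing x6 are satisfied and !x6 drops from the rest; 5 of the 2^5 = 32 assignments to the other variables satisfy what remains.
With x6 = false, by the same count on the reduced clause set, 1 assignment works.
Total: 5 + 1 = 6.

6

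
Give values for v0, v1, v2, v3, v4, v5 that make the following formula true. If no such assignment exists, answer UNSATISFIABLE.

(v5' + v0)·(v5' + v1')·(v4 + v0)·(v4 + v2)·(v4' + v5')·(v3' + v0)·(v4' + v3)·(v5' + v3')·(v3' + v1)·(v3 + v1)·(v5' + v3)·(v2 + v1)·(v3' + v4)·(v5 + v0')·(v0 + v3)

Suppose v5 = 0.
Unit clause (v0') forces v0 = 0.
Unit clause (v4) forces v4 = 1.
Unit clause (v3') forces v3 = 0.
Now (v3) is unsatisfied and unit — conflict.
Undo v5 and try v5 = 1.
Unit clause (v0) forces v0 = 1.
Unit clause (v1') forces v1 = 0.
Unit clause (v4') forces v4 = 0.
Unit clause (v2) forces v2 = 1.
Unit clause (v3') forces v3 = 0.
Now (v3) is unsatisfied and unit — conflict.
Both values of v5 lead to a conflict.

UNSATISFIABLE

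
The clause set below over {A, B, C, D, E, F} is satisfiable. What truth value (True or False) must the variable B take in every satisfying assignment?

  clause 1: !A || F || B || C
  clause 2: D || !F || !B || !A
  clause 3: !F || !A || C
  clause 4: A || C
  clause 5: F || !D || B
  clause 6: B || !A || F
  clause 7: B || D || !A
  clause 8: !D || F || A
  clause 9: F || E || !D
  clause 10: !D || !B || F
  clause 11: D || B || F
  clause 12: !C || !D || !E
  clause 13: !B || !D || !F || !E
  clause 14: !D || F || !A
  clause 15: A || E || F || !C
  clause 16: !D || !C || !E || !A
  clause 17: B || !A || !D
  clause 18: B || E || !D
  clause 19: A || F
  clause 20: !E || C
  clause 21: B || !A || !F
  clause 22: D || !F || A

Suppose B = false.
Try A = true.
(F) alone gives F = true.
Now (!F) is unsatisfied and unit — conflict.
That branch fails; take A = false instead.
(C) alone gives C = true.
(F) alone gives F = true.
(D) alone gives D = true.
(!E) alone gives E = false.
Now (E) is unsatisfied and unit — conflict.
Neither A = true nor A = false works.
So every satisfying assignment has B = True.

True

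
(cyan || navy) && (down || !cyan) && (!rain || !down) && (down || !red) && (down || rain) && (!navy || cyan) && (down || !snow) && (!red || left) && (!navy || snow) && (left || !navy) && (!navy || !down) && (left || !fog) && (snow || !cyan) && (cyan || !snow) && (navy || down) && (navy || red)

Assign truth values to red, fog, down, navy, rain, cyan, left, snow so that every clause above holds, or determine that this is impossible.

Case cyan = true:
The clause (down) is unit, so down = true.
The clause (!rain) is unit, so rain = false.
The clause (!navy) is unit, so navy = false.
The clause (snow) is unit, so snow = true.
The clause (red) is unit, so red = true.
The clause (left) is unit, so left = true.
All clauses hold; fog can take either value.

red ↦ true,  fog ↦ false,  down ↦ true,  navy ↦ false,  rain ↦ false,  cyan ↦ true,  left ↦ true,  snow ↦ true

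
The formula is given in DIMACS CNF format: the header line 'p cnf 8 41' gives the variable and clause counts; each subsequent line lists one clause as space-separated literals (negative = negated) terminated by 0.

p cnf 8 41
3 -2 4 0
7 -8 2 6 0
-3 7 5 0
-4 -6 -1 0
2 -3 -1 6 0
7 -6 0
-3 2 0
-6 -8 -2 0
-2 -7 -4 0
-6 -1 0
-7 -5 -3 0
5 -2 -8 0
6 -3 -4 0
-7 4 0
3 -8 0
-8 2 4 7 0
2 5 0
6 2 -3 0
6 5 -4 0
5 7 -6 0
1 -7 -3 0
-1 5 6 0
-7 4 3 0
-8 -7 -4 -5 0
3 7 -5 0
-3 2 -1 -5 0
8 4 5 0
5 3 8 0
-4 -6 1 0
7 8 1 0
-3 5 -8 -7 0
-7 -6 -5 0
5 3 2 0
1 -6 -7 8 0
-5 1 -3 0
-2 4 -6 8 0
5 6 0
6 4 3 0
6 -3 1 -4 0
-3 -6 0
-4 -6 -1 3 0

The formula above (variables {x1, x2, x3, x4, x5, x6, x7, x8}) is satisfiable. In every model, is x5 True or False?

True

Suppose x5 = False.
(x2) alone gives x2 = True.
(¬x8) alone gives x8 = False.
(x4) alone gives x4 = True.
(¬x7) alone gives x7 = False.
(¬x3) alone gives x3 = False.
But (x3) is also a unit clause — contradiction.
So every satisfying assignment has x5 = True.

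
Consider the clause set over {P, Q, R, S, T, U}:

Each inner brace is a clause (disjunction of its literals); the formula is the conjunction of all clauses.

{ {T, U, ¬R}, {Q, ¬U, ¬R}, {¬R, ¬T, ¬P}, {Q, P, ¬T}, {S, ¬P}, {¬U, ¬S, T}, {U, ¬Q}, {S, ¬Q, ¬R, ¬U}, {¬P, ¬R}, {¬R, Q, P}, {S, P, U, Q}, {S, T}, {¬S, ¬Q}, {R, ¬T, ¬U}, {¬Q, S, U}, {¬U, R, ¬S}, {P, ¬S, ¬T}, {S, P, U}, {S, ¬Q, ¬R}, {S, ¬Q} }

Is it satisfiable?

Yes, satisfiable

Suppose S = True.
The clause (¬Q) is unit, so Q = False.
Suppose U = False.
Suppose T = True.
The clause (P) is unit, so P = True.
The clause (¬R) is unit, so R = False.
Every clause now holds.
A satisfying assignment: P=True,  Q=False,  R=False,  S=True,  T=True,  U=False.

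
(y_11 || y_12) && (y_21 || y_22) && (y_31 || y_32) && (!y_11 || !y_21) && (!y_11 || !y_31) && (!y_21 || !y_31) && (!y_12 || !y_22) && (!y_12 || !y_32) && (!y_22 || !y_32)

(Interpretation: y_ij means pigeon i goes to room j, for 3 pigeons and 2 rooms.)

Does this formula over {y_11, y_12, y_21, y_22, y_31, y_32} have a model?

No

Case y_11 = true:
From the singleton clause (!y_21), y_21 = false.
From the singleton clause (y_22), y_22 = true.
From the singleton clause (!y_31), y_31 = false.
From the singleton clause (y_32), y_32 = true.
That conflicts with the unit clause (!y_32).
Backtrack on y_11: now try y_11 = false.
From the singleton clause (y_12), y_12 = true.
From the singleton clause (!y_22), y_22 = false.
From the singleton clause (y_21), y_21 = true.
From the singleton clause (!y_31), y_31 = false.
From the singleton clause (y_32), y_32 = true.
That conflicts with the unit clause (!y_32).
Both values of y_11 lead to a conflict.
No assignment satisfies every clause.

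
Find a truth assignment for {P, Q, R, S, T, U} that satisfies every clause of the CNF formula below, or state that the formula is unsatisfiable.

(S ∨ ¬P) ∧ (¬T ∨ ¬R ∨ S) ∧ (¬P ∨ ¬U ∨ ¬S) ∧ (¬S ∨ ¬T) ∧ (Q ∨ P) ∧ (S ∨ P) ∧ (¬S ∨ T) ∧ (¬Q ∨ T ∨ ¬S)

UNSATISFIABLE

Branch on S: set S = True.
Unit clause (¬T) forces T = False.
But (T) is also a unit clause — contradiction.
That branch fails; take S = False instead.
Unit clause (¬P) forces P = False.
But (P) is also a unit clause — contradiction.
Both values of S lead to a conflict.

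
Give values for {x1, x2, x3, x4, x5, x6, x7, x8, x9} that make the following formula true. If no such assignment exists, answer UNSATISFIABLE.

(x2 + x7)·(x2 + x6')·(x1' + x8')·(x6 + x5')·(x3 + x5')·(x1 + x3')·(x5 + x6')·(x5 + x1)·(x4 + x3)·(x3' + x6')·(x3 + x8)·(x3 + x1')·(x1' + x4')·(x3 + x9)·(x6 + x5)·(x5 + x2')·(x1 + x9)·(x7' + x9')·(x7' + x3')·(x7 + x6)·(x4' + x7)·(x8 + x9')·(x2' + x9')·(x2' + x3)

Suppose x2 = 1.
The clause (x5) is unit, so x5 = 1.
The clause (x6) is unit, so x6 = 1.
The clause (x3) is unit, so x3 = 1.
That conflicts with the unit clause (x3').
That branch fails; take x2 = 0 instead.
The clause (x7) is unit, so x7 = 1.
The clause (x6') is unit, so x6 = 0.
The clause (x5') is unit, so x5 = 0.
That conflicts with the unit clause (x5).
Neither x2 = 1 nor x2 = 0 works.

UNSATISFIABLE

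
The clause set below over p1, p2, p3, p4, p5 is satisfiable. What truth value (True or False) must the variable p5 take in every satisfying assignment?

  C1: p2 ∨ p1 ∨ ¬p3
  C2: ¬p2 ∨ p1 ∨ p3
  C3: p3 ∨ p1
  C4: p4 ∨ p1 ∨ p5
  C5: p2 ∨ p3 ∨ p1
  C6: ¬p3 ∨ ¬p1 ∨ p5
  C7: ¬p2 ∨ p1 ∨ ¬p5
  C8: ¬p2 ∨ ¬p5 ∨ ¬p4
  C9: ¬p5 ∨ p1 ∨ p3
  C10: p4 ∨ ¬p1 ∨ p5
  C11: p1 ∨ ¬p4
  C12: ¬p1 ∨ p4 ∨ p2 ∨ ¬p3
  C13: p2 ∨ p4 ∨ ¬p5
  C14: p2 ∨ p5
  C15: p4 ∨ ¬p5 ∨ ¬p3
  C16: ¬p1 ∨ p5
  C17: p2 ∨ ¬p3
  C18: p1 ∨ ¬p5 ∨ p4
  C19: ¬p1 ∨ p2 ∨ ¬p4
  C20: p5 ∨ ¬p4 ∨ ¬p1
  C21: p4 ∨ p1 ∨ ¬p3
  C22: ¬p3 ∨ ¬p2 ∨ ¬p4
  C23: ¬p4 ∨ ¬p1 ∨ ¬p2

Suppose p5 = False.
The clause (p2) is unit, so p2 = True.
The clause (¬p1) is unit, so p1 = False.
The clause (p3) is unit, so p3 = True.
The clause (p4) is unit, so p4 = True.
That conflicts with the unit clause (¬p4).
So every satisfying assignment has p5 = True.

True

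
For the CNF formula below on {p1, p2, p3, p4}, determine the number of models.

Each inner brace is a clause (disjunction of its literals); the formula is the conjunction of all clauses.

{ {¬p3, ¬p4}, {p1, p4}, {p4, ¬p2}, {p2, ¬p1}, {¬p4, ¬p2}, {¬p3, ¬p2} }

There are 2^4 = 16 truth assignments over (p1, p2, p3, p4).
Check each against the 6 clauses (columns in the order p1, p2, p3, p4):
  F F F F  ✗ fails (p1 ∨ p4)
  F F F T  ✓ satisfies all
  F F T F  ✗ fails (p1 ∨ p4)
  F F T T  ✗ fails (¬p3 ∨ ¬p4)
  F T F F  ✗ fails (p1 ∨ p4)
  F T F T  ✗ fails (¬p4 ∨ ¬p2)
  F T T F  ✗ fails (p1 ∨ p4)
  F T T T  ✗ fails (¬p3 ∨ ¬p4)
  T F F F  ✗ fails (p2 ∨ ¬p1)
  T F F T  ✗ fails (p2 ∨ ¬p1)
  T F T F  ✗ fails (p2 ∨ ¬p1)
  T F T T  ✗ fails (¬p3 ∨ ¬p4)
  T T F F  ✗ fails (p4 ∨ ¬p2)
  T T F T  ✗ fails (¬p4 ∨ ¬p2)
  T T T F  ✗ fails (p4 ∨ ¬p2)
  T T T T  ✗ fails (¬p3 ∨ ¬p4)
1 of the 16 rows is a model.

1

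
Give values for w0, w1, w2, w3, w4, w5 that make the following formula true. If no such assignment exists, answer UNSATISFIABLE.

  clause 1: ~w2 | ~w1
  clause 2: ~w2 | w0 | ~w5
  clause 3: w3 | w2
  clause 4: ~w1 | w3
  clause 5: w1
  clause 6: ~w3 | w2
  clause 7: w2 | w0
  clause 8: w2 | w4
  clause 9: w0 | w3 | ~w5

UNSATISFIABLE

From the singleton clause (w1), w1 = 1.
From the singleton clause (~w2), w2 = 0.
From the singleton clause (w3), w3 = 1.
Now (~w3) is unsatisfied and unit — conflict.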